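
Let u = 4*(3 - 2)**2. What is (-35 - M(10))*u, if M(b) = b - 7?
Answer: -152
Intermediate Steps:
M(b) = -7 + b
u = 4 (u = 4*1**2 = 4*1 = 4)
(-35 - M(10))*u = (-35 - (-7 + 10))*4 = (-35 - 1*3)*4 = (-35 - 3)*4 = -38*4 = -152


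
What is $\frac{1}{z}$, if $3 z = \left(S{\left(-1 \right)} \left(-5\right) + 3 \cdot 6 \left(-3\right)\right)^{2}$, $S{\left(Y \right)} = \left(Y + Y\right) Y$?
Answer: $\frac{3}{4096} \approx 0.00073242$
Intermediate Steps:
$S{\left(Y \right)} = 2 Y^{2}$ ($S{\left(Y \right)} = 2 Y Y = 2 Y^{2}$)
$z = \frac{4096}{3}$ ($z = \frac{\left(2 \left(-1\right)^{2} \left(-5\right) + 3 \cdot 6 \left(-3\right)\right)^{2}}{3} = \frac{\left(2 \cdot 1 \left(-5\right) + 18 \left(-3\right)\right)^{2}}{3} = \frac{\left(2 \left(-5\right) - 54\right)^{2}}{3} = \frac{\left(-10 - 54\right)^{2}}{3} = \frac{\left(-64\right)^{2}}{3} = \frac{1}{3} \cdot 4096 = \frac{4096}{3} \approx 1365.3$)
$\frac{1}{z} = \frac{1}{\frac{4096}{3}} = \frac{3}{4096}$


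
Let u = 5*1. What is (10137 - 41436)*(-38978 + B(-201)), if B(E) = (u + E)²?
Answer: 17590038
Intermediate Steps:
u = 5
B(E) = (5 + E)²
(10137 - 41436)*(-38978 + B(-201)) = (10137 - 41436)*(-38978 + (5 - 201)²) = -31299*(-38978 + (-196)²) = -31299*(-38978 + 38416) = -31299*(-562) = 17590038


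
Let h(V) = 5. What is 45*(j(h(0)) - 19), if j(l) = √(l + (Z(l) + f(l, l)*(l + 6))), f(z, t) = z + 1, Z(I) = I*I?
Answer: -855 + 180*√6 ≈ -414.09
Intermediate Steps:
Z(I) = I²
f(z, t) = 1 + z
j(l) = √(l + l² + (1 + l)*(6 + l)) (j(l) = √(l + (l² + (1 + l)*(l + 6))) = √(l + (l² + (1 + l)*(6 + l))) = √(l + l² + (1 + l)*(6 + l)))
45*(j(h(0)) - 19) = 45*(√(6 + 2*5² + 8*5) - 19) = 45*(√(6 + 2*25 + 40) - 19) = 45*(√(6 + 50 + 40) - 19) = 45*(√96 - 19) = 45*(4*√6 - 19) = 45*(-19 + 4*√6) = -855 + 180*√6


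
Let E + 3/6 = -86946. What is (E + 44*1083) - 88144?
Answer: -254877/2 ≈ -1.2744e+5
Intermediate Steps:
E = -173893/2 (E = -½ - 86946 = -173893/2 ≈ -86947.)
(E + 44*1083) - 88144 = (-173893/2 + 44*1083) - 88144 = (-173893/2 + 47652) - 88144 = -78589/2 - 88144 = -254877/2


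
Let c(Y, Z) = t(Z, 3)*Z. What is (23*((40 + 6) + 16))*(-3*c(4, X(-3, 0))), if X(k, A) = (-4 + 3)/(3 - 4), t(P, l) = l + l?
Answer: -25668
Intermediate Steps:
t(P, l) = 2*l
X(k, A) = 1 (X(k, A) = -1/(-1) = -1*(-1) = 1)
c(Y, Z) = 6*Z (c(Y, Z) = (2*3)*Z = 6*Z)
(23*((40 + 6) + 16))*(-3*c(4, X(-3, 0))) = (23*((40 + 6) + 16))*(-18) = (23*(46 + 16))*(-3*6) = (23*62)*(-18) = 1426*(-18) = -25668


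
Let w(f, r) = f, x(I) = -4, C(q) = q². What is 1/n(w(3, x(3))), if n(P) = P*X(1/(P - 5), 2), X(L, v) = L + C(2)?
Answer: 2/21 ≈ 0.095238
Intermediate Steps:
X(L, v) = 4 + L (X(L, v) = L + 2² = L + 4 = 4 + L)
n(P) = P*(4 + 1/(-5 + P)) (n(P) = P*(4 + 1/(P - 5)) = P*(4 + 1/(-5 + P)))
1/n(w(3, x(3))) = 1/(3*(-19 + 4*3)/(-5 + 3)) = 1/(3*(-19 + 12)/(-2)) = 1/(3*(-½)*(-7)) = 1/(21/2) = 2/21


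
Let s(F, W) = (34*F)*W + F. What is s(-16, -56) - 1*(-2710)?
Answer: 33158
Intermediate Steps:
s(F, W) = F + 34*F*W (s(F, W) = 34*F*W + F = F + 34*F*W)
s(-16, -56) - 1*(-2710) = -16*(1 + 34*(-56)) - 1*(-2710) = -16*(1 - 1904) + 2710 = -16*(-1903) + 2710 = 30448 + 2710 = 33158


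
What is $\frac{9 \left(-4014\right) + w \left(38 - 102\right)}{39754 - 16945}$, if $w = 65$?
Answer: $- \frac{40286}{22809} \approx -1.7662$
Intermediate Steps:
$\frac{9 \left(-4014\right) + w \left(38 - 102\right)}{39754 - 16945} = \frac{9 \left(-4014\right) + 65 \left(38 - 102\right)}{39754 - 16945} = \frac{-36126 + 65 \left(-64\right)}{22809} = \left(-36126 - 4160\right) \frac{1}{22809} = \left(-40286\right) \frac{1}{22809} = - \frac{40286}{22809}$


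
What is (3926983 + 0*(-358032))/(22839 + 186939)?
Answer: 3926983/209778 ≈ 18.720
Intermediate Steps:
(3926983 + 0*(-358032))/(22839 + 186939) = (3926983 + 0)/209778 = 3926983*(1/209778) = 3926983/209778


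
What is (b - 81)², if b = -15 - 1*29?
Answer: 15625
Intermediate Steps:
b = -44 (b = -15 - 29 = -44)
(b - 81)² = (-44 - 81)² = (-125)² = 15625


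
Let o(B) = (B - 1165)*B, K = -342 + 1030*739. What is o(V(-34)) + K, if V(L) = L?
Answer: 801594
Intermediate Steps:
K = 760828 (K = -342 + 761170 = 760828)
o(B) = B*(-1165 + B) (o(B) = (-1165 + B)*B = B*(-1165 + B))
o(V(-34)) + K = -34*(-1165 - 34) + 760828 = -34*(-1199) + 760828 = 40766 + 760828 = 801594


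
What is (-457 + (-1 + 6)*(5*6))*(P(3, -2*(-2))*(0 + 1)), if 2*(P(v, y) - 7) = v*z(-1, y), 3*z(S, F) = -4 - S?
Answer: -3377/2 ≈ -1688.5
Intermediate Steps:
z(S, F) = -4/3 - S/3 (z(S, F) = (-4 - S)/3 = -4/3 - S/3)
P(v, y) = 7 - v/2 (P(v, y) = 7 + (v*(-4/3 - 1/3*(-1)))/2 = 7 + (v*(-4/3 + 1/3))/2 = 7 + (v*(-1))/2 = 7 + (-v)/2 = 7 - v/2)
(-457 + (-1 + 6)*(5*6))*(P(3, -2*(-2))*(0 + 1)) = (-457 + (-1 + 6)*(5*6))*((7 - 1/2*3)*(0 + 1)) = (-457 + 5*30)*((7 - 3/2)*1) = (-457 + 150)*((11/2)*1) = -307*11/2 = -3377/2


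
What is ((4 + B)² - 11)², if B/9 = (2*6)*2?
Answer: 2341495321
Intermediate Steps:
B = 216 (B = 9*((2*6)*2) = 9*(12*2) = 9*24 = 216)
((4 + B)² - 11)² = ((4 + 216)² - 11)² = (220² - 11)² = (48400 - 11)² = 48389² = 2341495321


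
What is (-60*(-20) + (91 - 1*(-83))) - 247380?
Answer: -246006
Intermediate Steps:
(-60*(-20) + (91 - 1*(-83))) - 247380 = (1200 + (91 + 83)) - 247380 = (1200 + 174) - 247380 = 1374 - 247380 = -246006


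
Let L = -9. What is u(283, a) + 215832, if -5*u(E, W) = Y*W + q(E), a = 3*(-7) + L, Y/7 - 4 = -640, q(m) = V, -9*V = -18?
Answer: 945598/5 ≈ 1.8912e+5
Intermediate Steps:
V = 2 (V = -⅑*(-18) = 2)
q(m) = 2
Y = -4452 (Y = 28 + 7*(-640) = 28 - 4480 = -4452)
a = -30 (a = 3*(-7) - 9 = -21 - 9 = -30)
u(E, W) = -⅖ + 4452*W/5 (u(E, W) = -(-4452*W + 2)/5 = -(2 - 4452*W)/5 = -⅖ + 4452*W/5)
u(283, a) + 215832 = (-⅖ + (4452/5)*(-30)) + 215832 = (-⅖ - 26712) + 215832 = -133562/5 + 215832 = 945598/5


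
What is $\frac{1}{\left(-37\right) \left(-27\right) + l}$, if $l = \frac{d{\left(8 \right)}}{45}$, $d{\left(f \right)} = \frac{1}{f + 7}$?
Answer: $\frac{675}{674326} \approx 0.001001$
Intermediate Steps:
$d{\left(f \right)} = \frac{1}{7 + f}$
$l = \frac{1}{675}$ ($l = \frac{1}{\left(7 + 8\right) 45} = \frac{1}{15} \cdot \frac{1}{45} = \frac{1}{675} \approx 0.0014815$)
$\frac{1}{\left(-37\right) \left(-27\right) + l} = \frac{1}{\left(-37\right) \left(-27\right) + \frac{1}{675}} = \frac{1}{999 + \frac{1}{675}} = \frac{1}{\frac{674326}{675}} = \frac{675}{674326}$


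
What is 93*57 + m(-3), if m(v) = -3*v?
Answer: 5310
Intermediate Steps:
93*57 + m(-3) = 93*57 - 3*(-3) = 5301 + 9 = 5310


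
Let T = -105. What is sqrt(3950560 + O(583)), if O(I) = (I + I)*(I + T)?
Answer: 2*sqrt(1126977) ≈ 2123.2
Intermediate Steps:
O(I) = 2*I*(-105 + I) (O(I) = (I + I)*(I - 105) = (2*I)*(-105 + I) = 2*I*(-105 + I))
sqrt(3950560 + O(583)) = sqrt(3950560 + 2*583*(-105 + 583)) = sqrt(3950560 + 2*583*478) = sqrt(3950560 + 557348) = sqrt(4507908) = 2*sqrt(1126977)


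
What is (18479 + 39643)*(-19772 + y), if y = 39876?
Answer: 1168484688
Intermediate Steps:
(18479 + 39643)*(-19772 + y) = (18479 + 39643)*(-19772 + 39876) = 58122*20104 = 1168484688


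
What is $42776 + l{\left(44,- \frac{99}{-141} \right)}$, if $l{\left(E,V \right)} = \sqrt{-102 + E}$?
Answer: $42776 + i \sqrt{58} \approx 42776.0 + 7.6158 i$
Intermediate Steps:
$42776 + l{\left(44,- \frac{99}{-141} \right)} = 42776 + \sqrt{-102 + 44} = 42776 + \sqrt{-58} = 42776 + i \sqrt{58}$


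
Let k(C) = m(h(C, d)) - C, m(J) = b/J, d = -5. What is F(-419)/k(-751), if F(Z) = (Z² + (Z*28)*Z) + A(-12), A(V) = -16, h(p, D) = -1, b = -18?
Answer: 5091253/769 ≈ 6620.6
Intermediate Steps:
m(J) = -18/J
F(Z) = -16 + 29*Z² (F(Z) = (Z² + (Z*28)*Z) - 16 = (Z² + (28*Z)*Z) - 16 = (Z² + 28*Z²) - 16 = 29*Z² - 16 = -16 + 29*Z²)
k(C) = 18 - C (k(C) = -18/(-1) - C = -18*(-1) - C = 18 - C)
F(-419)/k(-751) = (-16 + 29*(-419)²)/(18 - 1*(-751)) = (-16 + 29*175561)/(18 + 751) = (-16 + 5091269)/769 = 5091253*(1/769) = 5091253/769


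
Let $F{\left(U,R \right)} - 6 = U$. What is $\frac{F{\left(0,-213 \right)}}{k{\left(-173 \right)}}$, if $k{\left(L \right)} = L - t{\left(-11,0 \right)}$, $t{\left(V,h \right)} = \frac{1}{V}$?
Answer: $- \frac{11}{317} \approx -0.0347$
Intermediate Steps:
$F{\left(U,R \right)} = 6 + U$
$k{\left(L \right)} = \frac{1}{11} + L$ ($k{\left(L \right)} = L - \frac{1}{-11} = L - - \frac{1}{11} = L + \frac{1}{11} = \frac{1}{11} + L$)
$\frac{F{\left(0,-213 \right)}}{k{\left(-173 \right)}} = \frac{6 + 0}{\frac{1}{11} - 173} = \frac{6}{- \frac{1902}{11}} = 6 \left(- \frac{11}{1902}\right) = - \frac{11}{317}$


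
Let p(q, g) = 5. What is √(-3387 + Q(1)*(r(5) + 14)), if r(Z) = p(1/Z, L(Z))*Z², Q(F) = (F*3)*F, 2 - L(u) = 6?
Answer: 3*I*√330 ≈ 54.498*I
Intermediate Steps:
L(u) = -4 (L(u) = 2 - 1*6 = 2 - 6 = -4)
Q(F) = 3*F² (Q(F) = (3*F)*F = 3*F²)
r(Z) = 5*Z²
√(-3387 + Q(1)*(r(5) + 14)) = √(-3387 + (3*1²)*(5*5² + 14)) = √(-3387 + (3*1)*(5*25 + 14)) = √(-3387 + 3*(125 + 14)) = √(-3387 + 3*139) = √(-3387 + 417) = √(-2970) = 3*I*√330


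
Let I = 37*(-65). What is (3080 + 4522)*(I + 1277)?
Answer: -8575056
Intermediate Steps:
I = -2405
(3080 + 4522)*(I + 1277) = (3080 + 4522)*(-2405 + 1277) = 7602*(-1128) = -8575056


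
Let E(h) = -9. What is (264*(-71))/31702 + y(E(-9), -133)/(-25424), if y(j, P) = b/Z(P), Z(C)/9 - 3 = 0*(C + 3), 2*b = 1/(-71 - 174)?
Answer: -286578309599/484694068320 ≈ -0.59126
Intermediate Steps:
b = -1/490 (b = 1/(2*(-71 - 174)) = (½)/(-245) = (½)*(-1/245) = -1/490 ≈ -0.0020408)
Z(C) = 27 (Z(C) = 27 + 9*(0*(C + 3)) = 27 + 9*(0*(3 + C)) = 27 + 9*0 = 27 + 0 = 27)
y(j, P) = -1/13230 (y(j, P) = -1/490/27 = -1/490*1/27 = -1/13230)
(264*(-71))/31702 + y(E(-9), -133)/(-25424) = (264*(-71))/31702 - 1/13230/(-25424) = -18744*1/31702 - 1/13230*(-1/25424) = -852/1441 + 1/336359520 = -286578309599/484694068320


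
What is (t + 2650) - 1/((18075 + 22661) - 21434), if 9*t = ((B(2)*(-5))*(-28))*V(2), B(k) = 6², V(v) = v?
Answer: 72768539/19302 ≈ 3770.0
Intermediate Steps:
B(k) = 36
t = 1120 (t = (((36*(-5))*(-28))*2)/9 = (-180*(-28)*2)/9 = (5040*2)/9 = (⅑)*10080 = 1120)
(t + 2650) - 1/((18075 + 22661) - 21434) = (1120 + 2650) - 1/((18075 + 22661) - 21434) = 3770 - 1/(40736 - 21434) = 3770 - 1/19302 = 72768539/19302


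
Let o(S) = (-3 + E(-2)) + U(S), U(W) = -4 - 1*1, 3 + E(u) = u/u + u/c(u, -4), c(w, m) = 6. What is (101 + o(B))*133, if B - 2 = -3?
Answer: 36176/3 ≈ 12059.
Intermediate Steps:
B = -1 (B = 2 - 3 = -1)
E(u) = -2 + u/6 (E(u) = -3 + (u/u + u/6) = -3 + (1 + u*(⅙)) = -3 + (1 + u/6) = -2 + u/6)
U(W) = -5 (U(W) = -4 - 1 = -5)
o(S) = -31/3 (o(S) = (-3 + (-2 + (⅙)*(-2))) - 5 = (-3 + (-2 - ⅓)) - 5 = (-3 - 7/3) - 5 = -16/3 - 5 = -31/3)
(101 + o(B))*133 = (101 - 31/3)*133 = (272/3)*133 = 36176/3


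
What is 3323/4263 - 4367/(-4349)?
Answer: 33068248/18539787 ≈ 1.7836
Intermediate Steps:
3323/4263 - 4367/(-4349) = 3323*(1/4263) - 4367*(-1/4349) = 3323/4263 + 4367/4349 = 33068248/18539787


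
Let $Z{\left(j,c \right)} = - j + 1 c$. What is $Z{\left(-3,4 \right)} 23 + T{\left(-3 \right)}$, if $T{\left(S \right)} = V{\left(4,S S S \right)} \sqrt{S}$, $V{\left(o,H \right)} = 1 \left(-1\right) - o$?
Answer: $161 - 5 i \sqrt{3} \approx 161.0 - 8.6602 i$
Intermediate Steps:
$V{\left(o,H \right)} = -1 - o$
$Z{\left(j,c \right)} = c - j$ ($Z{\left(j,c \right)} = - j + c = c - j$)
$T{\left(S \right)} = - 5 \sqrt{S}$ ($T{\left(S \right)} = \left(-1 - 4\right) \sqrt{S} = - 5 \sqrt{S}$)
$Z{\left(-3,4 \right)} 23 + T{\left(-3 \right)} = \left(4 - -3\right) 23 - 5 \sqrt{-3} = \left(4 + 3\right) 23 - 5 i \sqrt{3} = 7 \cdot 23 - 5 i \sqrt{3} = 161 - 5 i \sqrt{3}$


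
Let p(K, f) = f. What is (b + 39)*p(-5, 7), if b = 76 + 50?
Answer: 1155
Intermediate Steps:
b = 126
(b + 39)*p(-5, 7) = (126 + 39)*7 = 165*7 = 1155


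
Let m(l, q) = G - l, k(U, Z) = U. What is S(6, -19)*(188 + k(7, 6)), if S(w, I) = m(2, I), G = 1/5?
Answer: -351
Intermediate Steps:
G = 1/5 ≈ 0.20000
m(l, q) = 1/5 - l
S(w, I) = -9/5 (S(w, I) = 1/5 - 1*2 = 1/5 - 2 = -9/5)
S(6, -19)*(188 + k(7, 6)) = -9*(188 + 7)/5 = -9/5*195 = -351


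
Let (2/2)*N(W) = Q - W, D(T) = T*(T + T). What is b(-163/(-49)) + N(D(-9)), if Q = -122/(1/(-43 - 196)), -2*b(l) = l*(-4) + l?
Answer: 2842097/98 ≈ 29001.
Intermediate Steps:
D(T) = 2*T² (D(T) = T*(2*T) = 2*T²)
b(l) = 3*l/2 (b(l) = -(l*(-4) + l)/2 = -(-4*l + l)/2 = -(-3)*l/2 = 3*l/2)
Q = 29158 (Q = -122/(1/(-239)) = -122/(-1/239) = -122*(-239) = 29158)
N(W) = 29158 - W
b(-163/(-49)) + N(D(-9)) = 3*(-163/(-49))/2 + (29158 - 2*(-9)²) = 3*(-163*(-1/49))/2 + (29158 - 2*81) = (3/2)*(163/49) + (29158 - 1*162) = 489/98 + (29158 - 162) = 489/98 + 28996 = 2842097/98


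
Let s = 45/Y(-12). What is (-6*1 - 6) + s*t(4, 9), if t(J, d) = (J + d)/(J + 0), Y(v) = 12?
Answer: 3/16 ≈ 0.18750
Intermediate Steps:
t(J, d) = (J + d)/J
s = 15/4 (s = 45/12 = 45*(1/12) = 15/4 ≈ 3.7500)
(-6*1 - 6) + s*t(4, 9) = (-6*1 - 6) + 15*((4 + 9)/4)/4 = (-6 - 6) + 15*((¼)*13)/4 = -12 + (15/4)*(13/4) = -12 + 195/16 = 3/16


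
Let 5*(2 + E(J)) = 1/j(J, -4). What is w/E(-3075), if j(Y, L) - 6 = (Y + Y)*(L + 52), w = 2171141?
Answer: -3204538981770/2951941 ≈ -1.0856e+6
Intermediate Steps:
j(Y, L) = 6 + 2*Y*(52 + L) (j(Y, L) = 6 + (Y + Y)*(L + 52) = 6 + (2*Y)*(52 + L) = 6 + 2*Y*(52 + L))
E(J) = -2 + 1/(5*(6 + 96*J)) (E(J) = -2 + 1/(5*(6 + 104*J + 2*(-4)*J)) = -2 + 1/(5*(6 + 104*J - 8*J)) = -2 + 1/(5*(6 + 96*J)))
w/E(-3075) = 2171141/(((-59 - 960*(-3075))/(30*(1 + 16*(-3075))))) = 2171141/(((-59 + 2952000)/(30*(1 - 49200)))) = 2171141/(((1/30)*2951941/(-49199))) = 2171141/(((1/30)*(-1/49199)*2951941)) = 2171141/(-2951941/1475970) = 2171141*(-1475970/2951941) = -3204538981770/2951941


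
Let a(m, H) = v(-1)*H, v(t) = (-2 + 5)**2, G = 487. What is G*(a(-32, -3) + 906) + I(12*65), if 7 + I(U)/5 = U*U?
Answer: 3470038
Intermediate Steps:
v(t) = 9 (v(t) = 3**2 = 9)
a(m, H) = 9*H
I(U) = -35 + 5*U**2 (I(U) = -35 + 5*(U*U) = -35 + 5*U**2)
G*(a(-32, -3) + 906) + I(12*65) = 487*(9*(-3) + 906) + (-35 + 5*(12*65)**2) = 487*(-27 + 906) + (-35 + 5*780**2) = 487*879 + (-35 + 5*608400) = 428073 + (-35 + 3042000) = 428073 + 3041965 = 3470038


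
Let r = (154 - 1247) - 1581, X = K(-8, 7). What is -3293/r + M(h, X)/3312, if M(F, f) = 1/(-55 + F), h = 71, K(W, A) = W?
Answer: 87252665/70850304 ≈ 1.2315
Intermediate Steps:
X = -8
r = -2674 (r = -1093 - 1581 = -2674)
-3293/r + M(h, X)/3312 = -3293/(-2674) + 1/((-55 + 71)*3312) = -3293*(-1/2674) + (1/3312)/16 = 3293/2674 + (1/16)*(1/3312) = 3293/2674 + 1/52992 = 87252665/70850304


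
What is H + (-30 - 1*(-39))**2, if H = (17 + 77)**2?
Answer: 8917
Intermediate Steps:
H = 8836 (H = 94**2 = 8836)
H + (-30 - 1*(-39))**2 = 8836 + (-30 - 1*(-39))**2 = 8836 + (-30 + 39)**2 = 8836 + 9**2 = 8836 + 81 = 8917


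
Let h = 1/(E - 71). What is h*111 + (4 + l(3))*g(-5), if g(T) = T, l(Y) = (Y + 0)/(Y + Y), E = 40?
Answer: -1617/62 ≈ -26.081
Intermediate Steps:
l(Y) = ½ (l(Y) = Y/((2*Y)) = Y*(1/(2*Y)) = ½)
h = -1/31 (h = 1/(40 - 71) = 1/(-31) = -1/31 ≈ -0.032258)
h*111 + (4 + l(3))*g(-5) = -1/31*111 + (4 + ½)*(-5) = -111/31 + (9/2)*(-5) = -111/31 - 45/2 = -1617/62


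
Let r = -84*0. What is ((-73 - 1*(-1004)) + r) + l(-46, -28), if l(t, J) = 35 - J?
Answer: 994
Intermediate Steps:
r = 0
((-73 - 1*(-1004)) + r) + l(-46, -28) = ((-73 - 1*(-1004)) + 0) + (35 - 1*(-28)) = ((-73 + 1004) + 0) + (35 + 28) = (931 + 0) + 63 = 931 + 63 = 994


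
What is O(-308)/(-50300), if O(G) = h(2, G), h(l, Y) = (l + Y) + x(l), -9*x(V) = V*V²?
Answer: 1381/226350 ≈ 0.0061012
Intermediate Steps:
x(V) = -V³/9 (x(V) = -V*V²/9 = -V³/9)
h(l, Y) = Y + l - l³/9 (h(l, Y) = (l + Y) - l³/9 = (Y + l) - l³/9 = Y + l - l³/9)
O(G) = 10/9 + G (O(G) = G + 2 - ⅑*2³ = G + 2 - ⅑*8 = G + 2 - 8/9 = 10/9 + G)
O(-308)/(-50300) = (10/9 - 308)/(-50300) = -2762/9*(-1/50300) = 1381/226350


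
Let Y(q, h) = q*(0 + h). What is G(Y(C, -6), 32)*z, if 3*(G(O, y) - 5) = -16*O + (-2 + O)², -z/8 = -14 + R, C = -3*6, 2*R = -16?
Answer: 1676048/3 ≈ 5.5868e+5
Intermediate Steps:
R = -8 (R = (½)*(-16) = -8)
C = -18
Y(q, h) = h*q (Y(q, h) = q*h = h*q)
z = 176 (z = -8*(-14 - 8) = -8*(-22) = 176)
G(O, y) = 5 - 16*O/3 + (-2 + O)²/3 (G(O, y) = 5 + (-16*O + (-2 + O)²)/3 = 5 + ((-2 + O)² - 16*O)/3 = 5 + (-16*O/3 + (-2 + O)²/3) = 5 - 16*O/3 + (-2 + O)²/3)
G(Y(C, -6), 32)*z = (19/3 - (-40)*(-18) + (-6*(-18))²/3)*176 = (19/3 - 20/3*108 + (⅓)*108²)*176 = (19/3 - 720 + (⅓)*11664)*176 = (19/3 - 720 + 3888)*176 = (9523/3)*176 = 1676048/3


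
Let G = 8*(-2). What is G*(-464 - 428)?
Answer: 14272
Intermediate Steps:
G = -16
G*(-464 - 428) = -16*(-464 - 428) = -16*(-892) = 14272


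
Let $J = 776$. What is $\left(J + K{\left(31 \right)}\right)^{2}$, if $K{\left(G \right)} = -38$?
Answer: $544644$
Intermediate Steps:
$\left(J + K{\left(31 \right)}\right)^{2} = \left(776 - 38\right)^{2} = 738^{2} = 544644$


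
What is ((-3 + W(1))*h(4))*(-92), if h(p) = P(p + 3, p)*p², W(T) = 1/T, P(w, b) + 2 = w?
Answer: 14720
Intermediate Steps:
P(w, b) = -2 + w
h(p) = p²*(1 + p) (h(p) = (-2 + (p + 3))*p² = (-2 + (3 + p))*p² = (1 + p)*p² = p²*(1 + p))
((-3 + W(1))*h(4))*(-92) = ((-3 + 1/1)*(4²*(1 + 4)))*(-92) = ((-3 + 1)*(16*5))*(-92) = -2*80*(-92) = -160*(-92) = 14720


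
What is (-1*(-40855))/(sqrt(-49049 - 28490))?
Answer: -40855*I*sqrt(77539)/77539 ≈ -146.72*I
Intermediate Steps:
(-1*(-40855))/(sqrt(-49049 - 28490)) = 40855/(sqrt(-77539)) = 40855/((I*sqrt(77539))) = 40855*(-I*sqrt(77539)/77539) = -40855*I*sqrt(77539)/77539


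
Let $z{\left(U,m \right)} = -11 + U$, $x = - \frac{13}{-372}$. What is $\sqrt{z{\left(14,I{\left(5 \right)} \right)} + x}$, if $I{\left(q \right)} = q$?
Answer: $\frac{\sqrt{104997}}{186} \approx 1.7421$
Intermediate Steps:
$x = \frac{13}{372}$ ($x = \left(-13\right) \left(- \frac{1}{372}\right) = \frac{13}{372} \approx 0.034946$)
$\sqrt{z{\left(14,I{\left(5 \right)} \right)} + x} = \sqrt{\left(-11 + 14\right) + \frac{13}{372}} = \sqrt{3 + \frac{13}{372}} = \sqrt{\frac{1129}{372}} = \frac{\sqrt{104997}}{186}$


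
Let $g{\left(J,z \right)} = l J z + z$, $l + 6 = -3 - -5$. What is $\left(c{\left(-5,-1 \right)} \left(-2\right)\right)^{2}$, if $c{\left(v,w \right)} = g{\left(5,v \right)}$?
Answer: $36100$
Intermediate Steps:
$l = -4$ ($l = -6 - -2 = -6 + \left(-3 + 5\right) = -6 + 2 = -4$)
$g{\left(J,z \right)} = z - 4 J z$ ($g{\left(J,z \right)} = - 4 J z + z = z - 4 J z$)
$c{\left(v,w \right)} = - 19 v$ ($c{\left(v,w \right)} = v \left(1 - 20\right) = v \left(-19\right) = - 19 v$)
$\left(c{\left(-5,-1 \right)} \left(-2\right)\right)^{2} = \left(\left(-19\right) \left(-5\right) \left(-2\right)\right)^{2} = \left(95 \left(-2\right)\right)^{2} = \left(-190\right)^{2} = 36100$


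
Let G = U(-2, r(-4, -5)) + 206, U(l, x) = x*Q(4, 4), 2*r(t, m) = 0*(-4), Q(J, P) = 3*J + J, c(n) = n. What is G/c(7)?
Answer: 206/7 ≈ 29.429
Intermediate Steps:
Q(J, P) = 4*J
r(t, m) = 0 (r(t, m) = (0*(-4))/2 = (½)*0 = 0)
U(l, x) = 16*x (U(l, x) = x*(4*4) = x*16 = 16*x)
G = 206 (G = 16*0 + 206 = 0 + 206 = 206)
G/c(7) = 206/7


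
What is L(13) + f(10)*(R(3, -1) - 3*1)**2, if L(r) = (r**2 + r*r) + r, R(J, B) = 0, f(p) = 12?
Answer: 459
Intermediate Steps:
L(r) = r + 2*r**2 (L(r) = (r**2 + r**2) + r = 2*r**2 + r = r + 2*r**2)
L(13) + f(10)*(R(3, -1) - 3*1)**2 = 13*(1 + 2*13) + 12*(0 - 3*1)**2 = 13*(1 + 26) + 12*(0 - 3)**2 = 13*27 + 12*(-3)**2 = 351 + 12*9 = 351 + 108 = 459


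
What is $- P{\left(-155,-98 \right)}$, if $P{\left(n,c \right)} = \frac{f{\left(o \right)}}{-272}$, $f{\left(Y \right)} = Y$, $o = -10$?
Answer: $- \frac{5}{136} \approx -0.036765$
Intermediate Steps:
$P{\left(n,c \right)} = \frac{5}{136}$ ($P{\left(n,c \right)} = - \frac{10}{-272} = \left(-10\right) \left(- \frac{1}{272}\right) = \frac{5}{136}$)
$- P{\left(-155,-98 \right)} = \left(-1\right) \frac{5}{136} = - \frac{5}{136}$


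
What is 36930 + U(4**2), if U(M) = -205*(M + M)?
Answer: 30370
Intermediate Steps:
U(M) = -410*M
36930 + U(4**2) = 36930 - 410*4**2 = 36930 - 410*16 = 36930 - 6560 = 30370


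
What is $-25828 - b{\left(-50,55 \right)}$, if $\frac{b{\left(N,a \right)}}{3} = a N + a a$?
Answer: $-26653$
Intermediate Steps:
$b{\left(N,a \right)} = 3 a^{2} + 3 N a$ ($b{\left(N,a \right)} = 3 \left(a N + a a\right) = 3 \left(N a + a^{2}\right) = 3 \left(a^{2} + N a\right) = 3 a^{2} + 3 N a$)
$-25828 - b{\left(-50,55 \right)} = -25828 - 3 \cdot 55 \left(-50 + 55\right) = -25828 - 3 \cdot 55 \cdot 5 = -25828 - 825 = -26653$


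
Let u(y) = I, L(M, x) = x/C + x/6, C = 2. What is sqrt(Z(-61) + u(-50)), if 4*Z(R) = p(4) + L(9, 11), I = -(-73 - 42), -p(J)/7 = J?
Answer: sqrt(3954)/6 ≈ 10.480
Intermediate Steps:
p(J) = -7*J
L(M, x) = 2*x/3 (L(M, x) = x/2 + x/6 = 2*x/3)
I = 115 (I = -1*(-115) = 115)
Z(R) = -31/6 (Z(R) = (-7*4 + (2/3)*11)/4 = (-28 + 22/3)/4 = (1/4)*(-62/3) = -31/6)
u(y) = 115
sqrt(Z(-61) + u(-50)) = sqrt(-31/6 + 115) = sqrt(659/6) = sqrt(3954)/6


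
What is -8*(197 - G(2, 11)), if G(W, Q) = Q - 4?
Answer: -1520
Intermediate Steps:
G(W, Q) = -4 + Q
-8*(197 - G(2, 11)) = -8*(197 - (-4 + 11)) = -8*(197 - 1*7) = -8*(197 - 7) = -8*190 = -1520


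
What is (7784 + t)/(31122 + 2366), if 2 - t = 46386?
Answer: -4825/4186 ≈ -1.1527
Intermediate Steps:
t = -46384 (t = 2 - 1*46386 = 2 - 46386 = -46384)
(7784 + t)/(31122 + 2366) = (7784 - 46384)/(31122 + 2366) = -38600/33488 = -38600*1/33488 = -4825/4186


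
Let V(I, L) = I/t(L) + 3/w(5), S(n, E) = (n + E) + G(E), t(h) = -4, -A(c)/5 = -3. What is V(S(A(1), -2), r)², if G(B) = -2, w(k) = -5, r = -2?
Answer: 4489/400 ≈ 11.223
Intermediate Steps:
A(c) = 15 (A(c) = -5*(-3) = 15)
S(n, E) = -2 + E + n (S(n, E) = (n + E) - 2 = (E + n) - 2 = -2 + E + n)
V(I, L) = -⅗ - I/4 (V(I, L) = I/(-4) + 3/(-5) = I*(-¼) + 3*(-⅕) = -I/4 - ⅗ = -⅗ - I/4)
V(S(A(1), -2), r)² = (-⅗ - (-2 - 2 + 15)/4)² = (-⅗ - ¼*11)² = (-⅗ - 11/4)² = (-67/20)² = 4489/400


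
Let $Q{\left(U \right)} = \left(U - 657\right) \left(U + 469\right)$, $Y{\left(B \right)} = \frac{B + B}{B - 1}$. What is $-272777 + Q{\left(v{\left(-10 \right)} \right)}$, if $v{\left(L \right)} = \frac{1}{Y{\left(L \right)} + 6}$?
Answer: $- \frac{4296588087}{7396} \approx -5.8093 \cdot 10^{5}$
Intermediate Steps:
$Y{\left(B \right)} = \frac{2 B}{-1 + B}$
$v{\left(L \right)} = \frac{1}{6 + \frac{2 L}{-1 + L}}$ ($v{\left(L \right)} = \frac{1}{\frac{2 L}{-1 + L} + 6} = \frac{1}{6 + \frac{2 L}{-1 + L}}$)
$Q{\left(U \right)} = \left(-657 + U\right) \left(469 + U\right)$
$-272777 + Q{\left(v{\left(-10 \right)} \right)} = -272777 - \left(308133 - \frac{\left(-1 - 10\right)^{2}}{4 \left(-3 + 4 \left(-10\right)\right)^{2}} + 188 \cdot \frac{1}{2} \frac{1}{-3 + 4 \left(-10\right)} \left(-1 - 10\right)\right) = -272777 - \left(308133 - \frac{121}{4 \left(-3 - 40\right)^{2}} + 188 \cdot \frac{1}{2} \frac{1}{-3 - 40} \left(-11\right)\right) = -272777 - \left(308133 - \frac{121}{7396} + 188 \cdot \frac{1}{2} \frac{1}{-43} \left(-11\right)\right) = -272777 - \left(308133 - \frac{121}{7396} + 188 \cdot \frac{1}{2} \left(- \frac{1}{43}\right) \left(-11\right)\right) = -272777 - \left(\frac{13250753}{43} - \frac{121}{7396}\right) = -272777 - \frac{2279129395}{7396} = - \frac{4296588087}{7396}$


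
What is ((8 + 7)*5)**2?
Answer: 5625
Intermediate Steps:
((8 + 7)*5)**2 = (15*5)**2 = 75**2 = 5625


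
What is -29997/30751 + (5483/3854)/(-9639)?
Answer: -159216905945/163194265458 ≈ -0.97563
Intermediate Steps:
-29997/30751 + (5483/3854)/(-9639) = -29997*1/30751 + (5483*(1/3854))*(-1/9639) = -29997/30751 + (5483/3854)*(-1/9639) = -29997/30751 - 5483/37148706 = -159216905945/163194265458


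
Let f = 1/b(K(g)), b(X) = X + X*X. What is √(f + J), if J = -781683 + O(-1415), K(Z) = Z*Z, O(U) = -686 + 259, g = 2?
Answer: I*√78210995/10 ≈ 884.37*I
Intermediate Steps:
O(U) = -427
K(Z) = Z²
b(X) = X + X²
f = 1/20 (f = 1/(2²*(1 + 2²)) = 1/(4*(1 + 4)) = 1/(4*5) = 1/20 ≈ 0.050000)
J = -782110 (J = -781683 - 427 = -782110)
√(f + J) = √(1/20 - 782110) = √(-15642199/20) = I*√78210995/10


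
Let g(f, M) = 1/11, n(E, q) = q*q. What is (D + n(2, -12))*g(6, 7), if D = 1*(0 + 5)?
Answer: 149/11 ≈ 13.545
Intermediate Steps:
D = 5 (D = 1*5 = 5)
n(E, q) = q**2
g(f, M) = 1/11
(D + n(2, -12))*g(6, 7) = (5 + (-12)**2)*(1/11) = (5 + 144)*(1/11) = 149*(1/11) = 149/11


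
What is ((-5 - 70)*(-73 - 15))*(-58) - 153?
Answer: -382953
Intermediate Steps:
((-5 - 70)*(-73 - 15))*(-58) - 153 = -75*(-88)*(-58) - 153 = 6600*(-58) - 153 = -382800 - 153 = -382953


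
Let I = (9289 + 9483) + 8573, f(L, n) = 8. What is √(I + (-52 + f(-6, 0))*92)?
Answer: √23297 ≈ 152.63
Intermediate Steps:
I = 27345 (I = 18772 + 8573 = 27345)
√(I + (-52 + f(-6, 0))*92) = √(27345 + (-52 + 8)*92) = √(27345 - 44*92) = √(27345 - 4048) = √23297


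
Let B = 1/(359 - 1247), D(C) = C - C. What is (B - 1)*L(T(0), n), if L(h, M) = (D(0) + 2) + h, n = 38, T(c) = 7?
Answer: -2667/296 ≈ -9.0101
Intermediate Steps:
D(C) = 0
B = -1/888 (B = 1/(-888) = -1/888 ≈ -0.0011261)
L(h, M) = 2 + h (L(h, M) = (0 + 2) + h = 2 + h)
(B - 1)*L(T(0), n) = (-1/888 - 1)*(2 + 7) = -889/888*9 = -2667/296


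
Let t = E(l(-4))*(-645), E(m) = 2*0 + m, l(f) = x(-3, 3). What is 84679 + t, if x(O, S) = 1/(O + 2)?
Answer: 85324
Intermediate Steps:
x(O, S) = 1/(2 + O)
l(f) = -1 (l(f) = 1/(2 - 3) = 1/(-1) = -1)
E(m) = m (E(m) = 0 + m = m)
t = 645 (t = -1*(-645) = 645)
84679 + t = 84679 + 645 = 85324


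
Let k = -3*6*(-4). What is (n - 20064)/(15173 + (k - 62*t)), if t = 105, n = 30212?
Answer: 10148/8735 ≈ 1.1618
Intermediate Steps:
k = 72 (k = -18*(-4) = 72)
(n - 20064)/(15173 + (k - 62*t)) = (30212 - 20064)/(15173 + (72 - 62*105)) = 10148/(15173 + (72 - 6510)) = 10148/(15173 - 6438) = 10148/8735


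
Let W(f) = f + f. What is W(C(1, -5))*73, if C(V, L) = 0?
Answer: 0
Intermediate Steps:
W(f) = 2*f
W(C(1, -5))*73 = (2*0)*73 = 0*73 = 0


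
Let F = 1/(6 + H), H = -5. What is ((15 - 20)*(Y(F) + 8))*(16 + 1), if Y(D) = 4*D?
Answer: -1020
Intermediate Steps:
F = 1 (F = 1/(6 - 5) = 1/1 = 1)
((15 - 20)*(Y(F) + 8))*(16 + 1) = ((15 - 20)*(4*1 + 8))*(16 + 1) = -5*(4 + 8)*17 = -5*12*17 = -60*17 = -1020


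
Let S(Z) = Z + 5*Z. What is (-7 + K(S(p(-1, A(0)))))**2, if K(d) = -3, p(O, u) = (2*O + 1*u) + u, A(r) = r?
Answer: 100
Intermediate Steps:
p(O, u) = 2*O + 2*u (p(O, u) = (2*O + u) + u = (u + 2*O) + u = 2*O + 2*u)
S(Z) = 6*Z
(-7 + K(S(p(-1, A(0)))))**2 = (-7 - 3)**2 = (-10)**2 = 100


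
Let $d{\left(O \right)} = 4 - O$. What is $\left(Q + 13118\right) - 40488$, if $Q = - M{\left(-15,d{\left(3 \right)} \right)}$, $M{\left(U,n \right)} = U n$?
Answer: $-27355$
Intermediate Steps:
$Q = 15$ ($Q = - \left(-15\right) \left(4 - 3\right) = - \left(-15\right) 1 = \left(-1\right) \left(-15\right) = 15$)
$\left(Q + 13118\right) - 40488 = \left(15 + 13118\right) - 40488 = 13133 - 40488 = -27355$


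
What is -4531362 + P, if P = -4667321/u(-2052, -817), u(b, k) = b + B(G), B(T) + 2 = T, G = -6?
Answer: -9329938399/2060 ≈ -4.5291e+6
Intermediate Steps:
B(T) = -2 + T
u(b, k) = -8 + b (u(b, k) = b + (-2 - 6) = b - 8 = -8 + b)
P = 4667321/2060 (P = -4667321/(-8 - 2052) = -4667321/(-2060) = -4667321*(-1/2060) = 4667321/2060 ≈ 2265.7)
-4531362 + P = -4531362 + 4667321/2060 = -9329938399/2060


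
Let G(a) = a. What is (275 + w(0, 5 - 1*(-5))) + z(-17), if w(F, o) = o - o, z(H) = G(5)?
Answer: 280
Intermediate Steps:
z(H) = 5
w(F, o) = 0
(275 + w(0, 5 - 1*(-5))) + z(-17) = (275 + 0) + 5 = 275 + 5 = 280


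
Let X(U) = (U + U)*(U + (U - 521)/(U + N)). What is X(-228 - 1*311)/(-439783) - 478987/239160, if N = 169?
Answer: -12908328413137/3891604584360 ≈ -3.3170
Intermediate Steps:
X(U) = 2*U*(U + (-521 + U)/(169 + U)) (X(U) = (U + U)*(U + (U - 521)/(U + 169)) = (2*U)*(U + (-521 + U)/(169 + U)) = 2*U*(U + (-521 + U)/(169 + U)))
X(-228 - 1*311)/(-439783) - 478987/239160 = (2*(-228 - 1*311)*(-521 + (-228 - 1*311)**2 + 170*(-228 - 1*311))/(169 + (-228 - 1*311)))/(-439783) - 478987/239160 = (2*(-228 - 311)*(-521 + (-228 - 311)**2 + 170*(-228 - 311))/(169 + (-228 - 311)))*(-1/439783) - 478987*1/239160 = (2*(-539)*(-521 + (-539)**2 + 170*(-539))/(169 - 539))*(-1/439783) - 478987/239160 = (2*(-539)*(-521 + 290521 - 91630)/(-370))*(-1/439783) - 478987/239160 = (2*(-539)*(-1/370)*198370)*(-1/439783) - 478987/239160 = (21384286/37)*(-1/439783) - 478987/239160 = -21384286/16271971 - 478987/239160 = -12908328413137/3891604584360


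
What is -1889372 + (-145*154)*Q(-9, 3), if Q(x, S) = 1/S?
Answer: -5690446/3 ≈ -1.8968e+6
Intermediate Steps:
-1889372 + (-145*154)*Q(-9, 3) = -1889372 - 145*154/3 = -1889372 - 22330*1/3 = -1889372 - 22330/3 = -5690446/3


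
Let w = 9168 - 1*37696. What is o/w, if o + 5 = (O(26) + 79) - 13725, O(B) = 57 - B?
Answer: 3405/7132 ≈ 0.47743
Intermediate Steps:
o = -13620 (o = -5 + (((57 - 1*26) + 79) - 13725) = -5 + (((57 - 26) + 79) - 13725) = -5 + ((31 + 79) - 13725) = -5 + (110 - 13725) = -5 - 13615 = -13620)
w = -28528 (w = 9168 - 37696 = -28528)
o/w = -13620/(-28528) = -13620*(-1/28528) = 3405/7132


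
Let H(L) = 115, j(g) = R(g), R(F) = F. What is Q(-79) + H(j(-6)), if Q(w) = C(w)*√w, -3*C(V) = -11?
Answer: 115 + 11*I*√79/3 ≈ 115.0 + 32.59*I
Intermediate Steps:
C(V) = 11/3 (C(V) = -⅓*(-11) = 11/3)
Q(w) = 11*√w/3
j(g) = g
Q(-79) + H(j(-6)) = 11*√(-79)/3 + 115 = 11*(I*√79)/3 + 115 = 11*I*√79/3 + 115 = 115 + 11*I*√79/3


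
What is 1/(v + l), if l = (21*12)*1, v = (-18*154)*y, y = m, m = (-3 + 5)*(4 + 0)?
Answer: -1/21924 ≈ -4.5612e-5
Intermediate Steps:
m = 8 (m = 2*4 = 8)
y = 8
v = -22176 (v = -18*154*8 = -2772*8 = -22176)
l = 252 (l = 252*1 = 252)
1/(v + l) = 1/(-22176 + 252) = 1/(-21924) = -1/21924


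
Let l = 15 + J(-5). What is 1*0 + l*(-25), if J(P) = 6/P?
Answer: -345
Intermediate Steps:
l = 69/5 (l = 15 + 6/(-5) = 15 + 6*(-⅕) = 15 - 6/5 = 69/5 ≈ 13.800)
1*0 + l*(-25) = 1*0 + (69/5)*(-25) = 0 - 345 = -345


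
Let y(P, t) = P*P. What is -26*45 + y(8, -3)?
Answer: -1106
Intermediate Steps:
y(P, t) = P**2
-26*45 + y(8, -3) = -26*45 + 8**2 = -1170 + 64 = -1106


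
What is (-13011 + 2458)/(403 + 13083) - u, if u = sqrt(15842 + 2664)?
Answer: -10553/13486 - sqrt(18506) ≈ -136.82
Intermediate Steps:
u = sqrt(18506) ≈ 136.04
(-13011 + 2458)/(403 + 13083) - u = (-13011 + 2458)/(403 + 13083) - sqrt(18506) = -10553/13486 - sqrt(18506)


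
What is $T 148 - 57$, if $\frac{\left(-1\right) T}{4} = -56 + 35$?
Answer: $12375$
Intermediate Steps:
$T = 84$ ($T = - 4 \left(-56 + 35\right) = \left(-4\right) \left(-21\right) = 84$)
$T 148 - 57 = 84 \cdot 148 - 57 = 12432 - 57 = 12375$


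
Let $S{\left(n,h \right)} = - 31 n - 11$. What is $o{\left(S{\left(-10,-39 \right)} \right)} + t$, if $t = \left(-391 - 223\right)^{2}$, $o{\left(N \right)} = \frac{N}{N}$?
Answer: $376997$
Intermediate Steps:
$S{\left(n,h \right)} = -11 - 31 n$
$o{\left(N \right)} = 1$
$t = 376996$ ($t = \left(-614\right)^{2} = 376996$)
$o{\left(S{\left(-10,-39 \right)} \right)} + t = 1 + 376996 = 376997$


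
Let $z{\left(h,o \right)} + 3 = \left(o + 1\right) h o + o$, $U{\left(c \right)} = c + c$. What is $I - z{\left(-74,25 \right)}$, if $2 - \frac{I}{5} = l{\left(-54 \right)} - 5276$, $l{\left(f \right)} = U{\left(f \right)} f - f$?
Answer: $45038$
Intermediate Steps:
$U{\left(c \right)} = 2 c$
$l{\left(f \right)} = - f + 2 f^{2}$ ($l{\left(f \right)} = 2 f f - f = 2 f^{2} - f = - f + 2 f^{2}$)
$z{\left(h,o \right)} = -3 + o + h o \left(1 + o\right)$ ($z{\left(h,o \right)} = -3 + \left(\left(o + 1\right) h o + o\right) = -3 + \left(\left(1 + o\right) h o + o\right) = -3 + \left(h \left(1 + o\right) o + o\right) = -3 + \left(h o \left(1 + o\right) + o\right) = -3 + \left(o + h o \left(1 + o\right)\right) = -3 + o + h o \left(1 + o\right)$)
$I = -3040$ ($I = 10 - 5 \left(- 54 \left(-1 + 2 \left(-54\right)\right) - 5276\right) = 10 - 5 \left(- 54 \left(-1 - 108\right) - 5276\right) = 10 - 5 \left(\left(-54\right) \left(-109\right) - 5276\right) = 10 - 5 \left(5886 - 5276\right) = 10 - 3050 = -3040$)
$I - z{\left(-74,25 \right)} = -3040 - \left(-3 + 25 - 1850 - 74 \cdot 25^{2}\right) = -3040 - \left(-3 + 25 - 1850 - 46250\right) = -3040 - -48078 = -3040 + 48078 = 45038$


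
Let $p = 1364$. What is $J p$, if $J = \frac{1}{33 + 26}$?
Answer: $\frac{1364}{59} \approx 23.119$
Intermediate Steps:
$J = \frac{1}{59} \approx 0.016949$
$J p = \frac{1}{59} \cdot 1364 = \frac{1364}{59}$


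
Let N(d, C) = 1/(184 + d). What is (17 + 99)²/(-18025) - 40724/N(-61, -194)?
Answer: -90288175756/18025 ≈ -5.0091e+6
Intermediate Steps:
(17 + 99)²/(-18025) - 40724/N(-61, -194) = (17 + 99)²/(-18025) - 40724/(1/(184 - 61)) = 116²*(-1/18025) - 40724/(1/123) = 13456*(-1/18025) - 40724/1/123 = -13456/18025 - 40724*123 = -13456/18025 - 5009052 = -90288175756/18025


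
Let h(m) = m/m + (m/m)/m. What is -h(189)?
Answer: -190/189 ≈ -1.0053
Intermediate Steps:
h(m) = 1 + 1/m
-h(189) = -(1 + 189)/189 = -190/189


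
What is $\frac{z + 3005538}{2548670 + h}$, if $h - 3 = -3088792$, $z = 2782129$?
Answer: $- \frac{5787667}{540119} \approx -10.716$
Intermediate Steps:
$h = -3088789$ ($h = 3 - 3088792 = -3088789$)
$\frac{z + 3005538}{2548670 + h} = \frac{2782129 + 3005538}{2548670 - 3088789} = \frac{5787667}{-540119} = 5787667 \left(- \frac{1}{540119}\right) = - \frac{5787667}{540119}$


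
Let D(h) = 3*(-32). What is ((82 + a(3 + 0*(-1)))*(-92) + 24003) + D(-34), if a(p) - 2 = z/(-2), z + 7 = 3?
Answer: 15995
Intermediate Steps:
z = -4 (z = -7 + 3 = -4)
D(h) = -96
a(p) = 4 (a(p) = 2 - 4/(-2) = 2 - 4*(-½) = 2 + 2 = 4)
((82 + a(3 + 0*(-1)))*(-92) + 24003) + D(-34) = ((82 + 4)*(-92) + 24003) - 96 = (86*(-92) + 24003) - 96 = (-7912 + 24003) - 96 = 16091 - 96 = 15995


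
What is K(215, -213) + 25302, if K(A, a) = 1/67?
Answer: 1695235/67 ≈ 25302.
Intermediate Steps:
K(A, a) = 1/67
K(215, -213) + 25302 = 1/67 + 25302 = 1695235/67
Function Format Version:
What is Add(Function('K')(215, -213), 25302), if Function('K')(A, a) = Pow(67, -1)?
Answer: Rational(1695235, 67) ≈ 25302.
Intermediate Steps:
Function('K')(A, a) = Rational(1, 67)
Add(Function('K')(215, -213), 25302) = Add(Rational(1, 67), 25302) = Rational(1695235, 67)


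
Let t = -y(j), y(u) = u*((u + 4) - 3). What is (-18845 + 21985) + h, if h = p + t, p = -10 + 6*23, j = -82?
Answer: -3374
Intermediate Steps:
y(u) = u*(1 + u) (y(u) = u*((4 + u) - 3) = u*(1 + u))
p = 128 (p = -10 + 138 = 128)
t = -6642 (t = -(-82)*(1 - 82) = -(-82)*(-81) = -1*6642 = -6642)
h = -6514 (h = 128 - 6642 = -6514)
(-18845 + 21985) + h = (-18845 + 21985) - 6514 = 3140 - 6514 = -3374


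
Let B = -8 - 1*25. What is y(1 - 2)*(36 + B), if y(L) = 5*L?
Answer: -15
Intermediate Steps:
B = -33 (B = -8 - 25 = -33)
y(1 - 2)*(36 + B) = (5*(1 - 2))*(36 - 33) = (5*(-1))*3 = -5*3 = -15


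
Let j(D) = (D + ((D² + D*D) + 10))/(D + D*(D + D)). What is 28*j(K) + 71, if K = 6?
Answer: 4001/39 ≈ 102.59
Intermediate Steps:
j(D) = (10 + D + 2*D²)/(D + 2*D²) (j(D) = (D + ((D² + D²) + 10))/(D + D*(2*D)) = (D + (2*D² + 10))/(D + 2*D²) = (D + (10 + 2*D²))/(D + 2*D²) = (10 + D + 2*D²)/(D + 2*D²))
28*j(K) + 71 = 28*((10 + 6 + 2*6²)/(6*(1 + 2*6))) + 71 = 28*((10 + 6 + 2*36)/(6*(1 + 12))) + 71 = 28*((⅙)*(10 + 6 + 72)/13) + 71 = 28*((⅙)*(1/13)*88) + 71 = 28*(44/39) + 71 = 1232/39 + 71 = 4001/39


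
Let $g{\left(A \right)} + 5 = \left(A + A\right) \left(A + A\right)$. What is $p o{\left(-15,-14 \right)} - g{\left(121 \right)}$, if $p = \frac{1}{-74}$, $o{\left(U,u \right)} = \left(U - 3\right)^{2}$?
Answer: $- \frac{2166845}{37} \approx -58563.0$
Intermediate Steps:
$o{\left(U,u \right)} = \left(-3 + U\right)^{2}$
$p = - \frac{1}{74} \approx -0.013514$
$g{\left(A \right)} = -5 + 4 A^{2}$ ($g{\left(A \right)} = -5 + \left(A + A\right) \left(A + A\right) = -5 + 2 A 2 A = -5 + 4 A^{2}$)
$p o{\left(-15,-14 \right)} - g{\left(121 \right)} = - \frac{\left(-3 - 15\right)^{2}}{74} - \left(-5 + 4 \cdot 121^{2}\right) = - \frac{\left(-18\right)^{2}}{74} - \left(-5 + 4 \cdot 14641\right) = \left(- \frac{1}{74}\right) 324 - \left(-5 + 58564\right) = - \frac{162}{37} - 58559 = - \frac{2166845}{37}$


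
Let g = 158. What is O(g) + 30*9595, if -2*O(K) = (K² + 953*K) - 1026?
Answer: 200594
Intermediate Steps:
O(K) = 513 - 953*K/2 - K²/2 (O(K) = -((K² + 953*K) - 1026)/2 = -(-1026 + K² + 953*K)/2 = 513 - 953*K/2 - K²/2)
O(g) + 30*9595 = (513 - 953/2*158 - ½*158²) + 30*9595 = (513 - 75287 - ½*24964) + 287850 = (513 - 75287 - 12482) + 287850 = -87256 + 287850 = 200594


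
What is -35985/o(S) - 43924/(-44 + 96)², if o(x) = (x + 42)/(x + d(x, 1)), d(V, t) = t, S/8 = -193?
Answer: -18775647721/507676 ≈ -36984.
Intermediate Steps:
S = -1544 (S = 8*(-193) = -1544)
o(x) = (42 + x)/(1 + x) (o(x) = (x + 42)/(x + 1) = (42 + x)/(1 + x))
-35985/o(S) - 43924/(-44 + 96)² = -35985*(1 - 1544)/(42 - 1544) - 43924/(-44 + 96)² = -35985/(-1502/(-1543)) - 43924/(52²) = -35985/((-1/1543*(-1502))) - 43924/2704 = -35985/1502/1543 - 43924*1/2704 = -35985*1543/1502 - 10981/676 = -55524855/1502 - 10981/676 = -18775647721/507676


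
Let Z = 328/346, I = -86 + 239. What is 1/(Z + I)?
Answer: 173/26633 ≈ 0.0064957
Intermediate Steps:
I = 153
Z = 164/173 (Z = 328*(1/346) = 164/173 ≈ 0.94798)
1/(Z + I) = 1/(164/173 + 153) = 1/(26633/173) = 173/26633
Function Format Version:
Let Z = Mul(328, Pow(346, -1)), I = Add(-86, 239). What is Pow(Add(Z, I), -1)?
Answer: Rational(173, 26633) ≈ 0.0064957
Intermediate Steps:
I = 153
Z = Rational(164, 173) (Z = Mul(328, Rational(1, 346)) = Rational(164, 173) ≈ 0.94798)
Pow(Add(Z, I), -1) = Pow(Add(Rational(164, 173), 153), -1) = Pow(Rational(26633, 173), -1) = Rational(173, 26633)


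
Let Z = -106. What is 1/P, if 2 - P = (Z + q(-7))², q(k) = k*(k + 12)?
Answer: -1/19879 ≈ -5.0304e-5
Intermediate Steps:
q(k) = k*(12 + k)
P = -19879 (P = 2 - (-106 - 7*(12 - 7))² = 2 - (-106 - 7*5)² = 2 - (-106 - 35)² = 2 - 1*(-141)² = 2 - 1*19881 = 2 - 19881 = -19879)
1/P = 1/(-19879) = -1/19879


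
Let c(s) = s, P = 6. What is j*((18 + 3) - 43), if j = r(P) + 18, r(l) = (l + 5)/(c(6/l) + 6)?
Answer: -3014/7 ≈ -430.57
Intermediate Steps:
r(l) = (5 + l)/(6 + 6/l) (r(l) = (l + 5)/(6/l + 6) = (5 + l)/(6 + 6/l))
j = 137/7 (j = (⅙)*6*(5 + 6)/(1 + 6) + 18 = (⅙)*6*11/7 + 18 = (⅙)*6*(⅐)*11 + 18 = 11/7 + 18 = 137/7 ≈ 19.571)
j*((18 + 3) - 43) = 137*((18 + 3) - 43)/7 = 137*(21 - 43)/7 = (137/7)*(-22) = -3014/7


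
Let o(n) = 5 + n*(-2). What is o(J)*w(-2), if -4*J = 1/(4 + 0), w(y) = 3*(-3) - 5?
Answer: -287/4 ≈ -71.750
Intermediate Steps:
w(y) = -14 (w(y) = -9 - 5 = -14)
J = -1/16 (J = -1/(4*(4 + 0)) = -¼/4 = -¼*¼ = -1/16 ≈ -0.062500)
o(n) = 5 - 2*n
o(J)*w(-2) = (5 - 2*(-1/16))*(-14) = (5 + ⅛)*(-14) = (41/8)*(-14) = -287/4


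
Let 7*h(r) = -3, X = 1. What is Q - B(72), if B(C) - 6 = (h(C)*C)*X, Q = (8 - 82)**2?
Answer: 38506/7 ≈ 5500.9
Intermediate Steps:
Q = 5476 (Q = (-74)**2 = 5476)
h(r) = -3/7 (h(r) = (1/7)*(-3) = -3/7)
B(C) = 6 - 3*C/7 (B(C) = 6 - 3*C/7*1 = 6 - 3*C/7)
Q - B(72) = 5476 - (6 - 3/7*72) = 5476 - (6 - 216/7) = 5476 - 1*(-174/7) = 5476 + 174/7 = 38506/7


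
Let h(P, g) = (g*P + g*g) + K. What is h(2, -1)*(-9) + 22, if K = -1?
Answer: 40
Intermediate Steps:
h(P, g) = -1 + g² + P*g (h(P, g) = (g*P + g*g) - 1 = (P*g + g²) - 1 = (g² + P*g) - 1 = -1 + g² + P*g)
h(2, -1)*(-9) + 22 = (-1 + (-1)² + 2*(-1))*(-9) + 22 = (-1 + 1 - 2)*(-9) + 22 = -2*(-9) + 22 = 18 + 22 = 40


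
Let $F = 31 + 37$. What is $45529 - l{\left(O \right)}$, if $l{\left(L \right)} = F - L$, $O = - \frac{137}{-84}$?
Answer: $\frac{3818861}{84} \approx 45463.0$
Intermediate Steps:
$F = 68$
$O = \frac{137}{84}$ ($O = \left(-137\right) \left(- \frac{1}{84}\right) = \frac{137}{84} \approx 1.631$)
$l{\left(L \right)} = 68 - L$
$45529 - l{\left(O \right)} = 45529 - \left(68 - \frac{137}{84}\right) = 45529 - \frac{5575}{84} = \frac{3818861}{84}$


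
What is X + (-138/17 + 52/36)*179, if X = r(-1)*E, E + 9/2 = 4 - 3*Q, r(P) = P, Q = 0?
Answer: -365365/306 ≈ -1194.0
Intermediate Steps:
E = -½ (E = -9/2 + (4 - 3*0) = -9/2 + (4 + 0) = -9/2 + 4 = -½ ≈ -0.50000)
X = ½ (X = -1*(-½) = ½ ≈ 0.50000)
X + (-138/17 + 52/36)*179 = ½ + (-138/17 + 52/36)*179 = ½ + (-138*1/17 + 52*(1/36))*179 = ½ + (-138/17 + 13/9)*179 = ½ - 1021/153*179 = ½ - 182759/153 = -365365/306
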